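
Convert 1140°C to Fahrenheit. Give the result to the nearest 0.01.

In Fahrenheit: 1140.0000 × 1.8 + 32 = 2084.00°F.

2084.00°F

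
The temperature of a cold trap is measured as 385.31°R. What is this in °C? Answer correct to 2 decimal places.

In Celsius: (385.31 - 491.67) × 5/9 = -59.0889°C.

-59.09°C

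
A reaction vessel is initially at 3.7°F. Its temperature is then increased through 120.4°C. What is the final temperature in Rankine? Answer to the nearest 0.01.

Initial temperature in Celsius: (3.7 - 32) × 5/9 = -15.7222°C.
Final Celsius temperature: -15.7222 + 120.4000 = 104.6778°C.
In Rankine: 104.6778 × 1.8 + 491.67 = 680.09°R.

680.09°R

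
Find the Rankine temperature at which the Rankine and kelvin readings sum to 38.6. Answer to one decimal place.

24.8°R

Let R be the Rankine reading. The kelvin reading is K = 5/9·R.
Require R + K = 38.6: (14/9)·R = 38.6.
R = (38.6) / (14/9) = 24.8.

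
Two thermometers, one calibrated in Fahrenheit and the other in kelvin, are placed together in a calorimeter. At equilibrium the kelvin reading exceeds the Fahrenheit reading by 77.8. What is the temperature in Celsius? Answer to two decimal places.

204.19°C

Let x be the Fahrenheit reading; then the kelvin reading is 5/9·x + 255.372.
(5/9·x + 255.372) - x = 77.8  ⇒  (-4/9)·x = -177.572  ⇒  x = 399.5375°F.
In Celsius: (399.5375 - 32) × 5/9 = 204.19°C.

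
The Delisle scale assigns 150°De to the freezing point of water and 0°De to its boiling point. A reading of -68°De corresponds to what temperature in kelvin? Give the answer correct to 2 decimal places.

418.48 K

Linear interpolation between the fixed points: C = (-68 - 150) × 100 / (0 - 150) = 145.3333°C.
Then 145.3333 + 273.15 = 418.48 K.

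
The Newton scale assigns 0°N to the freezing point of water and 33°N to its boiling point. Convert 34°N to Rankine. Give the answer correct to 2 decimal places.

Linear interpolation between the fixed points: C = (34 - 0) × 100 / (33 - 0) = 103.0303°C.
Then 103.0303 × 1.8 + 491.67 = 677.12°R.

677.12°R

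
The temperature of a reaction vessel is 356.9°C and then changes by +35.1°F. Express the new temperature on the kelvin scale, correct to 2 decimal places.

The 35.1°F change is an interval, so only the factor 5/9 applies: +35.1 × 5/9 = +19.5000°C.
Final Celsius temperature: 356.9000 + 19.5000 = 376.4000°C.
In kelvin: 376.4000 + 273.15 = 649.55 K.

649.55 K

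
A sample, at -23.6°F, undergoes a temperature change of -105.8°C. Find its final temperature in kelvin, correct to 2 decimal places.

Initial temperature in Celsius: (-23.6 - 32) × 5/9 = -30.8889°C.
Final Celsius temperature: -30.8889 - 105.8000 = -136.6889°C.
In kelvin: -136.6889 + 273.15 = 136.46 K.

136.46 K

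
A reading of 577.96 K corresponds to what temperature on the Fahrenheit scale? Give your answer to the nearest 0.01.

580.66°F

In Celsius: 577.96 - 273.15 = 304.8100°C.
In Fahrenheit: 304.8100 × 1.8 + 32 = 580.66°F.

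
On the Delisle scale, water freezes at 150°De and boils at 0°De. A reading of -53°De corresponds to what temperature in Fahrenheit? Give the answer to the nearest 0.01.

275.60°F

Linear interpolation between the fixed points: C = (-53 - 150) × 100 / (0 - 150) = 135.3333°C.
Then 135.3333 × 1.8 + 32 = 275.60°F.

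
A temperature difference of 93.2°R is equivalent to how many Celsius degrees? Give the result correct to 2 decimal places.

For a temperature interval the offset drops out; only the factor 5/9 applies.
93.2 × 5/9 = 51.78.

51.78°C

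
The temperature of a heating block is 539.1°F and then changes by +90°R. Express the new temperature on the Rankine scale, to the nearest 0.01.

Initial temperature in Celsius: (539.1 - 32) × 5/9 = 281.7222°C.
The 90°R change is an interval, so only the factor 5/9 applies: +90 × 5/9 = +50.0000°C.
Final Celsius temperature: 281.7222 + 50.0000 = 331.7222°C.
In Rankine: 331.7222 × 1.8 + 491.67 = 1088.77°R.

1088.77°R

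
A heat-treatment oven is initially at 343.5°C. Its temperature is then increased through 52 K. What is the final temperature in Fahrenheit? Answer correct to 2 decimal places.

The 52 K change is an interval; Kelvin and Celsius degrees are the same size, so ΔC = +52°C.
Final Celsius temperature: 343.5000 + 52.0000 = 395.5000°C.
In Fahrenheit: 395.5000 × 1.8 + 32 = 743.90°F.

743.90°F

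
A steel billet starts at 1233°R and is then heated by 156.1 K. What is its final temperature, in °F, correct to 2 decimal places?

1054.31°F

Initial temperature in Celsius: (1233 - 491.67) × 5/9 = 411.8500°C.
The 156.1 K change is an interval; Kelvin and Celsius degrees are the same size, so ΔC = +156.1°C.
Final Celsius temperature: 411.8500 + 156.1000 = 567.9500°C.
In Fahrenheit: 567.9500 × 1.8 + 32 = 1054.31°F.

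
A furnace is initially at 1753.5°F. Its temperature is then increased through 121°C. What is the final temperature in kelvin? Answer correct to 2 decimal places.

1350.54 K

Initial temperature in Celsius: (1753.5 - 32) × 5/9 = 956.3889°C.
Final Celsius temperature: 956.3889 + 121.0000 = 1077.3889°C.
In kelvin: 1077.3889 + 273.15 = 1350.54 K.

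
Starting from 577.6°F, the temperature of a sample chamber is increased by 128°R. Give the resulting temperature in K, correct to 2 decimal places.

Initial temperature in Celsius: (577.6 - 32) × 5/9 = 303.1111°C.
The 128°R change is an interval, so only the factor 5/9 applies: +128 × 5/9 = +71.1111°C.
Final Celsius temperature: 303.1111 + 71.1111 = 374.2222°C.
In kelvin: 374.2222 + 273.15 = 647.37 K.

647.37 K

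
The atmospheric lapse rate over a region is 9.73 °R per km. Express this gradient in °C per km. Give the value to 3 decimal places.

The quantity depends on a temperature interval, so only the ratio of degree sizes applies; the offset between the scales is irrelevant.
A change of 1°R is a change of 5/9°C, so 9.73 × 5/9 = 5.406.

5.406 °C/km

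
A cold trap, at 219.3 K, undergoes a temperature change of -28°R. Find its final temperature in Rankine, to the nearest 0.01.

366.74°R

Initial temperature in Celsius: 219.3 - 273.15 = -53.8500°C.
The 28°R change is an interval, so only the factor 5/9 applies: -28 × 5/9 = -15.5556°C.
Final Celsius temperature: -53.8500 - 15.5556 = -69.4056°C.
In Rankine: -69.4056 × 1.8 + 491.67 = 366.74°R.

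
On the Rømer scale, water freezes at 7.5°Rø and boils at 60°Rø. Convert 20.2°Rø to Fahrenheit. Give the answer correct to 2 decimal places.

Linear interpolation between the fixed points: C = (20.2 - 7.5) × 100 / (60 - 7.5) = 24.1905°C.
Then 24.1905 × 1.8 + 32 = 75.54°F.

75.54°F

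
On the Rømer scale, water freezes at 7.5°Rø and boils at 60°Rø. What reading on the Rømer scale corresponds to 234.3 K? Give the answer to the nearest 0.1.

-12.9°Rø

First in Celsius: 234.3 - 273.15 = -38.8500°C.
Linearly onto the Rømer scale: 7.5 + (-38.8500 / 100) × (60 - 7.5) = -12.9°Rø.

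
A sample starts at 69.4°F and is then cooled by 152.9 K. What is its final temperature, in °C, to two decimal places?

-132.12°C

Initial temperature in Celsius: (69.4 - 32) × 5/9 = 20.7778°C.
The 152.9 K change is an interval; Kelvin and Celsius degrees are the same size, so ΔC = -152.9°C.
Final Celsius temperature: 20.7778 - 152.9000 = -132.1222°C.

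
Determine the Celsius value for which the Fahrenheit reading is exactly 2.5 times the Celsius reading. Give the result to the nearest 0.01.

Let C be the Celsius reading. The Fahrenheit reading is F = 1.8·C + 32.
Require F = 2.5·C: 1.8·C + 32 = 2.5·C.
(-0.7)·C = -32  ⇒  C = 45.71.

45.71°C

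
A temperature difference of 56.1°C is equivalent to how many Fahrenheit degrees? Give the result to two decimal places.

For a temperature interval the offset drops out; only the factor 1.8 applies.
56.1 × 1.8 = 100.98.

100.98°F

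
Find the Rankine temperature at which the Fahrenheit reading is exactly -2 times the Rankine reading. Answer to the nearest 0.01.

153.22°R

Let R be the Rankine reading. The Fahrenheit reading is F = 1·R - 459.67.
Require F = -2·R: 1·R - 459.67 = -2·R.
(3)·R = 459.67  ⇒  R = 153.22.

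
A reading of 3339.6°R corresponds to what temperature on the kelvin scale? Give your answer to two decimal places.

1855.33 K

In Celsius: (3339.6 - 491.67) × 5/9 = 1582.1833°C.
In kelvin: 1582.1833 + 273.15 = 1855.33 K.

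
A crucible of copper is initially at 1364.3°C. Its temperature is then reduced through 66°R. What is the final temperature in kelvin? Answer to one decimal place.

1600.8 K

The 66°R change is an interval, so only the factor 5/9 applies: -66 × 5/9 = -36.6667°C.
Final Celsius temperature: 1364.3000 - 36.6667 = 1327.6333°C.
In kelvin: 1327.6333 + 273.15 = 1600.8 K.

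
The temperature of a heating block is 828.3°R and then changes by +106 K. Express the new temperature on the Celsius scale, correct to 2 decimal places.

293.02°C

Initial temperature in Celsius: (828.3 - 491.67) × 5/9 = 187.0167°C.
The 106 K change is an interval; Kelvin and Celsius degrees are the same size, so ΔC = +106°C.
Final Celsius temperature: 187.0167 + 106.0000 = 293.0167°C.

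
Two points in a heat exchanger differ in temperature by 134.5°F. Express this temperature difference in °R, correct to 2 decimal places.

134.50°R

Fahrenheit and Rankine degrees are the same size, so the interval is unchanged: 134.50.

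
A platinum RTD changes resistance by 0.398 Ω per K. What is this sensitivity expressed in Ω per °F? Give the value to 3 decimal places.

Since only a temperature interval is involved, the additive offset between the scales drops out.
A change of 1°F is a change of 5/9 K, so per °F the value is 0.398 × 5/9 = 0.221.

0.221 Ω per °F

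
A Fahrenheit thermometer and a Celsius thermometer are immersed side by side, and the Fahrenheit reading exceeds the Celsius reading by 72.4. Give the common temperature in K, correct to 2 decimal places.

323.65 K

Let x be the Fahrenheit reading; then the Celsius reading is 5/9·x - 17.7778.
(5/9·x - 17.7778) - x = -72.4  ⇒  (-4/9)·x = -54.6222  ⇒  x = 122.9000°F.
In Celsius: (122.9 - 32) × 5/9 = 50.5000°C.
In kelvin: 50.5000 + 273.15 = 323.65 K.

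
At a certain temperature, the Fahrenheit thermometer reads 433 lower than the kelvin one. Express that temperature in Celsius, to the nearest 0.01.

Let x be the kelvin reading; then the Fahrenheit reading is 1.8·x - 459.67.
(1.8·x - 459.67) - x = -433  ⇒  (0.8)·x = 26.67  ⇒  x = 33.3375 K.
In Celsius: 33.3375 - 273.15 = -239.81°C.

-239.81°C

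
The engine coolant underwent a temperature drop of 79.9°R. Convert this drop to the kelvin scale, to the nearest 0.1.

44.4 K

For a temperature interval the offset drops out; only the factor 5/9 applies.
79.9 × 5/9 = 44.4.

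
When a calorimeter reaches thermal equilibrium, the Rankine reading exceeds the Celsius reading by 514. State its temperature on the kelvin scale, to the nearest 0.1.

Let x be the Celsius reading; then the Rankine reading is 1.8·x + 491.67.
(1.8·x + 491.67) - x = 514  ⇒  (0.8)·x = 22.33  ⇒  x = 27.9125°C.
In kelvin: 27.9125 + 273.15 = 301.1 K.

301.1 K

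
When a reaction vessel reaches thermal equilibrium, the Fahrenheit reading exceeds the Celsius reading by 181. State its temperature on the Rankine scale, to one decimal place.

Let x be the Fahrenheit reading; then the Celsius reading is 5/9·x - 17.7778.
(5/9·x - 17.7778) - x = -181  ⇒  (-4/9)·x = -163.222  ⇒  x = 367.2500°F.
In Celsius: (367.25 - 32) × 5/9 = 186.2500°C.
In Rankine: 186.2500 × 1.8 + 491.67 = 826.9°R.

826.9°R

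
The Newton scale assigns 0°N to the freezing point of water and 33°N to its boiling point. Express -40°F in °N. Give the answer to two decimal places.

First in Celsius: (-40 - 32) × 5/9 = -40.0000°C.
Linearly onto the Newton scale: 0 + (-40.0000 / 100) × (33 - 0) = -13.20°N.

-13.20°N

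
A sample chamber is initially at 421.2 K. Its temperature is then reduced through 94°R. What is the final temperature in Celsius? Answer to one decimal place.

95.8°C

Initial temperature in Celsius: 421.2 - 273.15 = 148.0500°C.
The 94°R change is an interval, so only the factor 5/9 applies: -94 × 5/9 = -52.2222°C.
Final Celsius temperature: 148.0500 - 52.2222 = 95.8278°C.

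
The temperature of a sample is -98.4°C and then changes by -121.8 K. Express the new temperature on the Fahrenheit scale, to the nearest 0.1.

-364.4°F

The 121.8 K change is an interval; Kelvin and Celsius degrees are the same size, so ΔC = -121.8°C.
Final Celsius temperature: -98.4000 - 121.8000 = -220.2000°C.
In Fahrenheit: -220.2000 × 1.8 + 32 = -364.4°F.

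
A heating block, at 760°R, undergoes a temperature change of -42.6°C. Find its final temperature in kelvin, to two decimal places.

379.62 K

Initial temperature in Celsius: (760 - 491.67) × 5/9 = 149.0722°C.
Final Celsius temperature: 149.0722 - 42.6000 = 106.4722°C.
In kelvin: 106.4722 + 273.15 = 379.62 K.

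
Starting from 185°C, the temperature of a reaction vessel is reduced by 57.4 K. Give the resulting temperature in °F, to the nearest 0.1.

261.7°F

The 57.4 K change is an interval; Kelvin and Celsius degrees are the same size, so ΔC = -57.4°C.
Final Celsius temperature: 185.0000 - 57.4000 = 127.6000°C.
In Fahrenheit: 127.6000 × 1.8 + 32 = 261.7°F.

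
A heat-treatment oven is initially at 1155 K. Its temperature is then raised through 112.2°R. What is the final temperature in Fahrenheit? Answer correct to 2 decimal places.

1731.53°F

Initial temperature in Celsius: 1155 - 273.15 = 881.8500°C.
The 112.2°R change is an interval, so only the factor 5/9 applies: +112.2 × 5/9 = +62.3333°C.
Final Celsius temperature: 881.8500 + 62.3333 = 944.1833°C.
In Fahrenheit: 944.1833 × 1.8 + 32 = 1731.53°F.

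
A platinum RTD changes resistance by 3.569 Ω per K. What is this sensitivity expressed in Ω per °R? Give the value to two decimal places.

1.98 Ω per °R

Since only a temperature interval is involved, the additive offset between the scales drops out.
A change of 1°R is a change of 5/9 K, so per °R the value is 3.569 × 5/9 = 1.98.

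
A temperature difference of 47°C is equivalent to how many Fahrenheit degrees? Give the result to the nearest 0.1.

84.6°F

An interval of 1°C corresponds to 1.8°F.
47 × 1.8 = 84.6.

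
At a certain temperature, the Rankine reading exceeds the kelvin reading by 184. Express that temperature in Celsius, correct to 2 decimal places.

Let x be the Rankine reading; then the kelvin reading is 5/9·x.
(5/9·x) - x = -184  ⇒  (-4/9)·x = -184  ⇒  x = 414.0000°R.
In Celsius: (414 - 491.67) × 5/9 = -43.15°C.

-43.15°C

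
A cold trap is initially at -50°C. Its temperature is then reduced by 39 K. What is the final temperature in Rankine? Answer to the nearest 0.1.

The 39 K change is an interval; Kelvin and Celsius degrees are the same size, so ΔC = -39°C.
Final Celsius temperature: -50.0000 - 39.0000 = -89.0000°C.
In Rankine: -89.0000 × 1.8 + 491.67 = 331.5°R.

331.5°R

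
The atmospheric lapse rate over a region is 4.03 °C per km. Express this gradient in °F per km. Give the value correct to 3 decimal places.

The quantity depends on a temperature interval, so only the ratio of degree sizes applies; the offset between the scales is irrelevant.
A change of 1°C is a change of 1.8°F, so 4.03 × 1.8 = 7.254.

7.254 °F/km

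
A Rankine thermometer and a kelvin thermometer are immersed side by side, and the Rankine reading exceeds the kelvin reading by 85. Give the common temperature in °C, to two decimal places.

-166.90°C

Let x be the Rankine reading; then the kelvin reading is 5/9·x.
(5/9·x) - x = -85  ⇒  (-4/9)·x = -85  ⇒  x = 191.2500°R.
In Celsius: (191.25 - 491.67) × 5/9 = -166.90°C.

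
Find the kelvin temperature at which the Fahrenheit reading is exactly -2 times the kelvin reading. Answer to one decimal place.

121.0 K

Let K be the kelvin reading. The Fahrenheit reading is F = 1.8·K - 459.67.
Require F = -2·K: 1.8·K - 459.67 = -2·K.
(3.8)·K = 459.67  ⇒  K = 121.0.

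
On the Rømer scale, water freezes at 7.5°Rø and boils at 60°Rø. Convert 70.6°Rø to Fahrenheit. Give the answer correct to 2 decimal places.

Linear interpolation between the fixed points: C = (70.6 - 7.5) × 100 / (60 - 7.5) = 120.1905°C.
Then 120.1905 × 1.8 + 32 = 248.34°F.

248.34°F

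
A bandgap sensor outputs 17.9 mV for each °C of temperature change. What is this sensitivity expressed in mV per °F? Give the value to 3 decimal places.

9.944 mV per °F

The quantity depends on a temperature interval, so only the ratio of degree sizes applies; the offset between the scales is irrelevant.
A change of 1°F is a change of 5/9°C, so per °F the value is 17.9 × 5/9 = 9.944.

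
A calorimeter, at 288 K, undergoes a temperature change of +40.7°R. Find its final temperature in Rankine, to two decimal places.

Initial temperature in Celsius: 288 - 273.15 = 14.8500°C.
The 40.7°R change is an interval, so only the factor 5/9 applies: +40.7 × 5/9 = +22.6111°C.
Final Celsius temperature: 14.8500 + 22.6111 = 37.4611°C.
In Rankine: 37.4611 × 1.8 + 491.67 = 559.10°R.

559.10°R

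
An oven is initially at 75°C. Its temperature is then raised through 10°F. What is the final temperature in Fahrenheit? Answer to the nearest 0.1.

177.0°F

The 10°F change is an interval, so only the factor 5/9 applies: +10 × 5/9 = +5.5556°C.
Final Celsius temperature: 75.0000 + 5.5556 = 80.5556°C.
In Fahrenheit: 80.5556 × 1.8 + 32 = 177.0°F.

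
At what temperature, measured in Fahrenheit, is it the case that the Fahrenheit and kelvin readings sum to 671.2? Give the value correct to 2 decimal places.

Let F be the Fahrenheit reading. The kelvin reading is K = 5/9·F + 255.372.
Require F + K = 671.2: (14/9)·F + 255.372 = 671.2.
F = (671.2 - 255.372) / (14/9) = 267.32.

267.32°F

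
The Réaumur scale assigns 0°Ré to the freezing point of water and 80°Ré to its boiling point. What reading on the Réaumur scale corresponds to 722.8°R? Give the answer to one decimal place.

102.7°Ré

First in Celsius: (722.8 - 491.67) × 5/9 = 128.4056°C.
Linearly onto the Réaumur scale: 0 + (128.4056 / 100) × (80 - 0) = 102.7°Ré.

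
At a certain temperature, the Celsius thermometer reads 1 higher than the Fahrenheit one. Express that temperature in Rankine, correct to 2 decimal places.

Let x be the Fahrenheit reading; then the Celsius reading is 5/9·x - 17.7778.
(5/9·x - 17.7778) - x = 1  ⇒  (-4/9)·x = 18.7778  ⇒  x = -42.2500°F.
In Celsius: (-42.25 - 32) × 5/9 = -41.2500°C.
In Rankine: -41.2500 × 1.8 + 491.67 = 417.42°R.

417.42°R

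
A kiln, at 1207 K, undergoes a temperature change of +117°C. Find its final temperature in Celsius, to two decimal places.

1050.85°C

Initial temperature in Celsius: 1207 - 273.15 = 933.8500°C.
Final Celsius temperature: 933.8500 + 117.0000 = 1050.8500°C.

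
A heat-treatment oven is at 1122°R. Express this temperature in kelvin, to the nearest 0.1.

In Celsius: (1122 - 491.67) × 5/9 = 350.1833°C.
In kelvin: 350.1833 + 273.15 = 623.3 K.

623.3 K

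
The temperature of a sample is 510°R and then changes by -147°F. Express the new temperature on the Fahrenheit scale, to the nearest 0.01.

Initial temperature in Celsius: (510 - 491.67) × 5/9 = 10.1833°C.
The 147°F change is an interval, so only the factor 5/9 applies: -147 × 5/9 = -81.6667°C.
Final Celsius temperature: 10.1833 - 81.6667 = -71.4833°C.
In Fahrenheit: -71.4833 × 1.8 + 32 = -96.67°F.

-96.67°F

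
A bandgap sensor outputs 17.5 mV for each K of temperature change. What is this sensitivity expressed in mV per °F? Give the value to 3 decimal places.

9.722 mV per °F

Since only a temperature interval is involved, the additive offset between the scales drops out.
A change of 1°F is a change of 5/9 K, so per °F the value is 17.5 × 5/9 = 9.722.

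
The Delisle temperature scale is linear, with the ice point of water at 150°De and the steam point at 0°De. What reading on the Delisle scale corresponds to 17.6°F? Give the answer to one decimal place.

162.0°De

First in Celsius: (17.6 - 32) × 5/9 = -8.0000°C.
Linearly onto the Delisle scale: 150 + (-8.0000 / 100) × (0 - 150) = 162.0°De.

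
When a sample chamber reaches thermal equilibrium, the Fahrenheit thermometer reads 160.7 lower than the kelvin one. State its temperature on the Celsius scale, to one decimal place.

100.6°C

Let x be the kelvin reading; then the Fahrenheit reading is 1.8·x - 459.67.
(1.8·x - 459.67) - x = -160.7  ⇒  (0.8)·x = 298.97  ⇒  x = 373.7125 K.
In Celsius: 373.7125 - 273.15 = 100.6°C.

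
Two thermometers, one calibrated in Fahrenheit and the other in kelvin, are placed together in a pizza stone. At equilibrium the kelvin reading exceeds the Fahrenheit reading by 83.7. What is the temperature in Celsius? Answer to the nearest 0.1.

Let x be the Fahrenheit reading; then the kelvin reading is 5/9·x + 255.372.
(5/9·x + 255.372) - x = 83.7  ⇒  (-4/9)·x = -171.672  ⇒  x = 386.2625°F.
In Celsius: (386.2625 - 32) × 5/9 = 196.8°C.

196.8°C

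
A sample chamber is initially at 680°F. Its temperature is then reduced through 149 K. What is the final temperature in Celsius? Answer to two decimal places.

211.00°C

Initial temperature in Celsius: (680 - 32) × 5/9 = 360.0000°C.
The 149 K change is an interval; Kelvin and Celsius degrees are the same size, so ΔC = -149°C.
Final Celsius temperature: 360.0000 - 149.0000 = 211.0000°C.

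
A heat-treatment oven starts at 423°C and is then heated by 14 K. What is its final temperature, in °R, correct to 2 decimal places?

The 14 K change is an interval; Kelvin and Celsius degrees are the same size, so ΔC = +14°C.
Final Celsius temperature: 423.0000 + 14.0000 = 437.0000°C.
In Rankine: 437.0000 × 1.8 + 491.67 = 1278.27°R.

1278.27°R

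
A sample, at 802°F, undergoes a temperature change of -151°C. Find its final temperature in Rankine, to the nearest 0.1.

989.9°R

Initial temperature in Celsius: (802 - 32) × 5/9 = 427.7778°C.
Final Celsius temperature: 427.7778 - 151.0000 = 276.7778°C.
In Rankine: 276.7778 × 1.8 + 491.67 = 989.9°R.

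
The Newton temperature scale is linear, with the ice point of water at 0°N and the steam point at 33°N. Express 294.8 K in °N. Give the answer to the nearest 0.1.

7.1°N

First in Celsius: 294.8 - 273.15 = 21.6500°C.
Linearly onto the Newton scale: 0 + (21.6500 / 100) × (33 - 0) = 7.1°N.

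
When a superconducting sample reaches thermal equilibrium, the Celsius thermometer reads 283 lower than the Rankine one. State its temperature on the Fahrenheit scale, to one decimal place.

Let x be the Rankine reading; then the Celsius reading is 5/9·x - 273.15.
(5/9·x - 273.15) - x = -283  ⇒  (-4/9)·x = -9.85  ⇒  x = 22.1625°R.
In Celsius: (22.1625 - 491.67) × 5/9 = -260.8375°C.
In Fahrenheit: -260.8375 × 1.8 + 32 = -437.5°F.

-437.5°F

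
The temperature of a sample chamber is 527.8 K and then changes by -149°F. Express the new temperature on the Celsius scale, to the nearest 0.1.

Initial temperature in Celsius: 527.8 - 273.15 = 254.6500°C.
The 149°F change is an interval, so only the factor 5/9 applies: -149 × 5/9 = -82.7778°C.
Final Celsius temperature: 254.6500 - 82.7778 = 171.8722°C.

171.9°C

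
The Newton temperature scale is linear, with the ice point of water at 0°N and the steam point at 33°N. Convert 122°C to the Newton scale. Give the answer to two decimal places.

Linearly onto the Newton scale: 0 + (122.0000 / 100) × (33 - 0) = 40.26°N.

40.26°N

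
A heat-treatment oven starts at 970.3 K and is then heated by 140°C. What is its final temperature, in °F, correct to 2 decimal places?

1538.87°F

Initial temperature in Celsius: 970.3 - 273.15 = 697.1500°C.
Final Celsius temperature: 697.1500 + 140.0000 = 837.1500°C.
In Fahrenheit: 837.1500 × 1.8 + 32 = 1538.87°F.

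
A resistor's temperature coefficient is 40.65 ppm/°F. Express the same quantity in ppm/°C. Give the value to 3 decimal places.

73.170 ppm/°C

Since only a temperature interval is involved, the additive offset between the scales drops out.
A change of 1°C is a change of 1.8°F, so per °C the value is 40.65 × 1.8 = 73.170.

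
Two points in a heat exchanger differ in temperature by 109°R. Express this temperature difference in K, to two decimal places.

60.56 K

An interval of 1°R corresponds to 5/9 K.
109 × 5/9 = 60.56.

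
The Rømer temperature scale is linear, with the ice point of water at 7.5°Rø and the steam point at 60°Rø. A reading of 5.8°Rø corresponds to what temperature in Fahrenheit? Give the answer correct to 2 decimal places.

26.17°F

Linear interpolation between the fixed points: C = (5.8 - 7.5) × 100 / (60 - 7.5) = -3.2381°C.
Then -3.2381 × 1.8 + 32 = 26.17°F.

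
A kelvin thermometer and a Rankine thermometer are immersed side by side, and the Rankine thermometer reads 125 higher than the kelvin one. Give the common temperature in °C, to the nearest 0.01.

-116.90°C

Let x be the kelvin reading; then the Rankine reading is 1.8·x.
(1.8·x) - x = 125  ⇒  (0.8)·x = 125  ⇒  x = 156.2500 K.
In Celsius: 156.25 - 273.15 = -116.90°C.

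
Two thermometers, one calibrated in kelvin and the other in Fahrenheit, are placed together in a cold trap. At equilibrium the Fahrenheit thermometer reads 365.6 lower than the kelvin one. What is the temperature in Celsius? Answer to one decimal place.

Let x be the kelvin reading; then the Fahrenheit reading is 1.8·x - 459.67.
(1.8·x - 459.67) - x = -365.6  ⇒  (0.8)·x = 94.07  ⇒  x = 117.5875 K.
In Celsius: 117.5875 - 273.15 = -155.6°C.

-155.6°C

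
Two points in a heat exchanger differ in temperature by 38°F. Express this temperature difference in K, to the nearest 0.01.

Only the scale ratio 5/9 matters for a change in temperature.
38 × 5/9 = 21.11.

21.11 K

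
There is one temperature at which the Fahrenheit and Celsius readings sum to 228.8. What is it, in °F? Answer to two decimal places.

Let F be the Fahrenheit reading. The Celsius reading is C = 5/9·F - 17.7778.
Require F + C = 228.8: (14/9)·F - 17.7778 = 228.8.
F = (228.8 + 17.7778) / (14/9) = 158.51.

158.51°F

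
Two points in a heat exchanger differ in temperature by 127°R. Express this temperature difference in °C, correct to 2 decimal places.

An interval of 1°R corresponds to 5/9°C.
127 × 5/9 = 70.56.

70.56°C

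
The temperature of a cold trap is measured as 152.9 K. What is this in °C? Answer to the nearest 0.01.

In Celsius: 152.9 - 273.15 = -120.2500°C.

-120.25°C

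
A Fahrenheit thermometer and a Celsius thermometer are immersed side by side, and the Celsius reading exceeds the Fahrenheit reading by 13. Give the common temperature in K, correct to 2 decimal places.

Let x be the Fahrenheit reading; then the Celsius reading is 5/9·x - 17.7778.
(5/9·x - 17.7778) - x = 13  ⇒  (-4/9)·x = 30.7778  ⇒  x = -69.2500°F.
In Celsius: (-69.25 - 32) × 5/9 = -56.2500°C.
In kelvin: -56.2500 + 273.15 = 216.90 K.

216.90 K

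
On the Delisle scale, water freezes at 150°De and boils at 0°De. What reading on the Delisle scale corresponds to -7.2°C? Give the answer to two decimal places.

Linearly onto the Delisle scale: 150 + (-7.2000 / 100) × (0 - 150) = 160.80°De.

160.80°De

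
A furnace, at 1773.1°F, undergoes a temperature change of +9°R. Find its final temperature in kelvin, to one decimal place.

1245.4 K

Initial temperature in Celsius: (1773.1 - 32) × 5/9 = 967.2778°C.
The 9°R change is an interval, so only the factor 5/9 applies: +9 × 5/9 = +5.0000°C.
Final Celsius temperature: 967.2778 + 5.0000 = 972.2778°C.
In kelvin: 972.2778 + 273.15 = 1245.4 K.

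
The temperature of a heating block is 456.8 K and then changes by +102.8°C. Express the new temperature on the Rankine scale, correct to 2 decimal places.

1007.28°R

Initial temperature in Celsius: 456.8 - 273.15 = 183.6500°C.
Final Celsius temperature: 183.6500 + 102.8000 = 286.4500°C.
In Rankine: 286.4500 × 1.8 + 491.67 = 1007.28°R.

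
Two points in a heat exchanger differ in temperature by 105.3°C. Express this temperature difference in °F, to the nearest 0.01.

189.54°F

Only the scale ratio 1.8 matters for a change in temperature.
105.3 × 1.8 = 189.54.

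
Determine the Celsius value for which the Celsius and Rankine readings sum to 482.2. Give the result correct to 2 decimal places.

-3.38°C

Let C be the Celsius reading. The Rankine reading is R = 1.8·C + 491.67.
Require C + R = 482.2: (2.8)·C + 491.67 = 482.2.
C = (482.2 - 491.67) / (2.8) = -3.38.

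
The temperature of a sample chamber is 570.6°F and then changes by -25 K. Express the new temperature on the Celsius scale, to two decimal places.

274.22°C

Initial temperature in Celsius: (570.6 - 32) × 5/9 = 299.2222°C.
The 25 K change is an interval; Kelvin and Celsius degrees are the same size, so ΔC = -25°C.
Final Celsius temperature: 299.2222 - 25.0000 = 274.2222°C.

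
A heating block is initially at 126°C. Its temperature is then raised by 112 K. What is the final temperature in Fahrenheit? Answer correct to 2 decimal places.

The 112 K change is an interval; Kelvin and Celsius degrees are the same size, so ΔC = +112°C.
Final Celsius temperature: 126.0000 + 112.0000 = 238.0000°C.
In Fahrenheit: 238.0000 × 1.8 + 32 = 460.40°F.

460.40°F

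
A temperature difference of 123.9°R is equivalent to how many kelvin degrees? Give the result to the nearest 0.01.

Only the scale ratio 5/9 matters for a change in temperature.
123.9 × 5/9 = 68.83.

68.83 K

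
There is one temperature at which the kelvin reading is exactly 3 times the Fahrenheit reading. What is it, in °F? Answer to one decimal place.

104.5°F

Let F be the Fahrenheit reading. The kelvin reading is K = 5/9·F + 255.372.
Require K = 3·F: 5/9·F + 255.372 = 3·F.
(-22/9)·F = -255.372  ⇒  F = 104.5.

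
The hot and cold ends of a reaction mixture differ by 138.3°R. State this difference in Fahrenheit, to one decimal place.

138.3°F

Rankine and Fahrenheit degrees are the same size, so the interval is unchanged: 138.3.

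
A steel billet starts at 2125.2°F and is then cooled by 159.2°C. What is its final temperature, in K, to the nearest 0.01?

Initial temperature in Celsius: (2125.2 - 32) × 5/9 = 1162.8889°C.
Final Celsius temperature: 1162.8889 - 159.2000 = 1003.6889°C.
In kelvin: 1003.6889 + 273.15 = 1276.84 K.

1276.84 K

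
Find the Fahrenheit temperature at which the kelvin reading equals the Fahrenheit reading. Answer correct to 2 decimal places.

574.59°F

Let F be the Fahrenheit reading. The kelvin reading is K = 5/9·F + 255.372.
Set K = F: 5/9·F + 255.372 = F.
(-4/9)·F = -255.372  ⇒  F = 574.59.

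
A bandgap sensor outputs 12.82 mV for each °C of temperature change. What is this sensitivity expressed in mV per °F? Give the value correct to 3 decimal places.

The quantity depends on a temperature interval, so only the ratio of degree sizes applies; the offset between the scales is irrelevant.
A change of 1°F is a change of 5/9°C, so per °F the value is 12.82 × 5/9 = 7.122.

7.122 mV per °F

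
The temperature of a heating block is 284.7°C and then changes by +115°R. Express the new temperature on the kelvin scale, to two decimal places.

The 115°R change is an interval, so only the factor 5/9 applies: +115 × 5/9 = +63.8889°C.
Final Celsius temperature: 284.7000 + 63.8889 = 348.5889°C.
In kelvin: 348.5889 + 273.15 = 621.74 K.

621.74 K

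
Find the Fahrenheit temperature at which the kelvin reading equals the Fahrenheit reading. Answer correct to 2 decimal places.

Let F be the Fahrenheit reading. The kelvin reading is K = 5/9·F + 255.372.
Set K = F: 5/9·F + 255.372 = F.
(-4/9)·F = -255.372  ⇒  F = 574.59.

574.59°F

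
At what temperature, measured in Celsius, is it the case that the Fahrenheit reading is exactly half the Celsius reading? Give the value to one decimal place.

-24.6°C

Let C be the Celsius reading. The Fahrenheit reading is F = 1.8·C + 32.
Require F = 0.5·C: 1.8·C + 32 = 0.5·C.
(1.3)·C = -32  ⇒  C = -24.6.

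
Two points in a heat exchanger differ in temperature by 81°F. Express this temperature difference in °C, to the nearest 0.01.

For a temperature interval the offset drops out; only the factor 5/9 applies.
81 × 5/9 = 45.00.

45.00°C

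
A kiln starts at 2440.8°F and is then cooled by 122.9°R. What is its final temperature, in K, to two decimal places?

Initial temperature in Celsius: (2440.8 - 32) × 5/9 = 1338.2222°C.
The 122.9°R change is an interval, so only the factor 5/9 applies: -122.9 × 5/9 = -68.2778°C.
Final Celsius temperature: 1338.2222 - 68.2778 = 1269.9444°C.
In kelvin: 1269.9444 + 273.15 = 1543.09 K.

1543.09 K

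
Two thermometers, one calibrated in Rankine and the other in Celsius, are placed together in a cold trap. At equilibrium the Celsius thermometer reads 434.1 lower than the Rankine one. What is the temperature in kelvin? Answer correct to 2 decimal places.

Let x be the Rankine reading; then the Celsius reading is 5/9·x - 273.15.
(5/9·x - 273.15) - x = -434.1  ⇒  (-4/9)·x = -160.95  ⇒  x = 362.1375°R.
In Celsius: (362.1375 - 491.67) × 5/9 = -71.9625°C.
In kelvin: -71.9625 + 273.15 = 201.19 K.

201.19 K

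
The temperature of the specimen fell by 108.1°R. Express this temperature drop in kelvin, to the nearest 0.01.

An interval of 1°R corresponds to 5/9 K.
108.1 × 5/9 = 60.06.

60.06 K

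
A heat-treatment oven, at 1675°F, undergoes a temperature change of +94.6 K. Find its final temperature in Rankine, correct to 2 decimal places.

Initial temperature in Celsius: (1675 - 32) × 5/9 = 912.7778°C.
The 94.6 K change is an interval; Kelvin and Celsius degrees are the same size, so ΔC = +94.6°C.
Final Celsius temperature: 912.7778 + 94.6000 = 1007.3778°C.
In Rankine: 1007.3778 × 1.8 + 491.67 = 2304.95°R.

2304.95°R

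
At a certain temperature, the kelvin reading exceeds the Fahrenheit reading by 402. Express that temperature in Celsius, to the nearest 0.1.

Let x be the kelvin reading; then the Fahrenheit reading is 1.8·x - 459.67.
(1.8·x - 459.67) - x = -402  ⇒  (0.8)·x = 57.67  ⇒  x = 72.0875 K.
In Celsius: 72.0875 - 273.15 = -201.1°C.

-201.1°C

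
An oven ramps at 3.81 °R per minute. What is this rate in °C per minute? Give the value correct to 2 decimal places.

2.12 °C/minute

Since only a temperature interval is involved, the additive offset between the scales drops out.
A change of 1°R is a change of 5/9°C, so 3.81 × 5/9 = 2.12.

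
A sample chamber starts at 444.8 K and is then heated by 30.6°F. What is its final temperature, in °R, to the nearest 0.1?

Initial temperature in Celsius: 444.8 - 273.15 = 171.6500°C.
The 30.6°F change is an interval, so only the factor 5/9 applies: +30.6 × 5/9 = +17.0000°C.
Final Celsius temperature: 171.6500 + 17.0000 = 188.6500°C.
In Rankine: 188.6500 × 1.8 + 491.67 = 831.2°R.

831.2°R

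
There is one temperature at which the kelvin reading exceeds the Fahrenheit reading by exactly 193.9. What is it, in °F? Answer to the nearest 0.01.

138.31°F

Let F be the Fahrenheit reading. The kelvin reading is K = 5/9·F + 255.372.
Require K - F = 193.9: (-4/9)·F + 255.372 = 193.9.
F = (193.9 - 255.372) / (-4/9) = 138.31.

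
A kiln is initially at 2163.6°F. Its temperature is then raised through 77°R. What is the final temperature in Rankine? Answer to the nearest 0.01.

2700.27°R

Initial temperature in Celsius: (2163.6 - 32) × 5/9 = 1184.2222°C.
The 77°R change is an interval, so only the factor 5/9 applies: +77 × 5/9 = +42.7778°C.
Final Celsius temperature: 1184.2222 + 42.7778 = 1227.0000°C.
In Rankine: 1227.0000 × 1.8 + 491.67 = 2700.27°R.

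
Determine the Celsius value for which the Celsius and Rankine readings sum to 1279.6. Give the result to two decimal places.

281.40°C

Let C be the Celsius reading. The Rankine reading is R = 1.8·C + 491.67.
Require C + R = 1279.6: (2.8)·C + 491.67 = 1279.6.
C = (1279.6 - 491.67) / (2.8) = 281.40.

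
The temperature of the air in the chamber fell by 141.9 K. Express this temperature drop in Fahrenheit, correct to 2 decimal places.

255.42°F

Only the scale ratio 1.8 matters for a change in temperature.
141.9 × 1.8 = 255.42.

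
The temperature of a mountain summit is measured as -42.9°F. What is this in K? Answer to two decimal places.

In Celsius: (-42.9 - 32) × 5/9 = -41.6111°C.
In kelvin: -41.6111 + 273.15 = 231.54 K.

231.54 K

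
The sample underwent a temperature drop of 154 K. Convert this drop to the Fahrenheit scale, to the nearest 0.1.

277.2°F

For a temperature interval the offset drops out; only the factor 1.8 applies.
154 × 1.8 = 277.2.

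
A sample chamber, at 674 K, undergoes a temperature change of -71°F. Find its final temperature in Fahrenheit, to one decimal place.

Initial temperature in Celsius: 674 - 273.15 = 400.8500°C.
The 71°F change is an interval, so only the factor 5/9 applies: -71 × 5/9 = -39.4444°C.
Final Celsius temperature: 400.8500 - 39.4444 = 361.4056°C.
In Fahrenheit: 361.4056 × 1.8 + 32 = 682.5°F.

682.5°F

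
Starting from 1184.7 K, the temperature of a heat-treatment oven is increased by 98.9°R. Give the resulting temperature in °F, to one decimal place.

1771.7°F

Initial temperature in Celsius: 1184.7 - 273.15 = 911.5500°C.
The 98.9°R change is an interval, so only the factor 5/9 applies: +98.9 × 5/9 = +54.9444°C.
Final Celsius temperature: 911.5500 + 54.9444 = 966.4944°C.
In Fahrenheit: 966.4944 × 1.8 + 32 = 1771.7°F.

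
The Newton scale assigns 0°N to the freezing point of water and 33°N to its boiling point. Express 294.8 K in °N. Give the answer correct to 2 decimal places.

7.14°N

First in Celsius: 294.8 - 273.15 = 21.6500°C.
Linearly onto the Newton scale: 0 + (21.6500 / 100) × (33 - 0) = 7.14°N.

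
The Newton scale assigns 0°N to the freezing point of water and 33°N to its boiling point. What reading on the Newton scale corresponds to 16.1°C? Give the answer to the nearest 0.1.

Linearly onto the Newton scale: 0 + (16.1000 / 100) × (33 - 0) = 5.3°N.

5.3°N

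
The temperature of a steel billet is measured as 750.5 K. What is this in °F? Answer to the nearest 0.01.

In Celsius: 750.5 - 273.15 = 477.3500°C.
In Fahrenheit: 477.3500 × 1.8 + 32 = 891.23°F.

891.23°F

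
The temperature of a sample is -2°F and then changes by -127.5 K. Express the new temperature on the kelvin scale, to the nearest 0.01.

126.76 K

Initial temperature in Celsius: (-2 - 32) × 5/9 = -18.8889°C.
The 127.5 K change is an interval; Kelvin and Celsius degrees are the same size, so ΔC = -127.5°C.
Final Celsius temperature: -18.8889 - 127.5000 = -146.3889°C.
In kelvin: -146.3889 + 273.15 = 126.76 K.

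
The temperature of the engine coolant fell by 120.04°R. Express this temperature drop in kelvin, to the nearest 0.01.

Only the scale ratio 5/9 matters for a change in temperature.
120.04 × 5/9 = 66.69.

66.69 K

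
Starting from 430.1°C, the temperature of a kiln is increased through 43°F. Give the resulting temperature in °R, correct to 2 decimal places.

1308.85°R

The 43°F change is an interval, so only the factor 5/9 applies: +43 × 5/9 = +23.8889°C.
Final Celsius temperature: 430.1000 + 23.8889 = 453.9889°C.
In Rankine: 453.9889 × 1.8 + 491.67 = 1308.85°R.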